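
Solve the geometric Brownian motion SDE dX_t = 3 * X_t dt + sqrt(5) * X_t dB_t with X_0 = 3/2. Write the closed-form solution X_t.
X_t = 3/2 * exp((1/2) * t + (sqrt(5)) * B_t)

For GBM dX = mu X dt + sigma X dB with X_0 = x_0, apply Itô to Y = log X: dY = (mu - sigma^2/2) dt + sigma dB, so Y_t = log(x_0) + (mu - sigma^2/2) t + sigma B_t and hence X_t = x_0 * exp((mu - sigma^2/2) t + sigma B_t).
With mu = 3, sigma = sqrt(5), x_0 = 3/2, this gives:
  X_t = 3/2 * exp((1/2) * t + (sqrt(5)) * B_t).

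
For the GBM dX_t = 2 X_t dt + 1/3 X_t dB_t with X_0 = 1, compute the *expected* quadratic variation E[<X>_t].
E[<X>_t] = exp(37*t/9)/37 - 1/37

<X>_t = int_0^t ((1/3) * X_s)^2 ds. Taking expectation inside the integral: E[<X>_t] = (1/3)^2 * int_0^t E[X_s^2] ds. For GBM, E[X_s^2] = x_0^2 * exp((2 mu + sigma^2) s). Integrating:
  E[<X>_t] = (1/3)^2 * 1^2 * (exp((2*2 + (1/3)^2) t) - 1) / (2*2 + (1/3)^2)
           = (1/3)^2 * 1^2 * (exp((37/9) t) - 1) / (37/9) = exp(37*t/9)/37 - 1/37.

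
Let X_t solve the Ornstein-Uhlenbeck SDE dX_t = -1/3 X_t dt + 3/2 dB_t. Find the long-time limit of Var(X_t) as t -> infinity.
lim Var(X_t) = 27/8

The OU SDE dX = -theta X dt + sigma dB admits the integrating factor exp(theta t): d(exp(theta t) X_t) = sigma exp(theta t) dB_t. Integrating from 0 to t gives X_t = x_0 * exp(-theta t) + sigma * int_0^t exp(-theta (t-s)) dB_s for any initial x_0. The Itô integral has variance (by the Itô isometry) sigma^2 * int_0^t exp(-2 theta (t - s)) ds = sigma^2 * (1 - exp(-2 theta t)) / (2 theta), independent of x_0.
With theta = 1/3, sigma = 3/2:
  Var(X_t) = (3/2)^2 * (1 - exp(-2*1/3 t)) / (2 * 1/3) = 27/8 - 27*exp(-2*t/3)/8.
As t -> infinity, exp(-2*1/3 t) -> 0, so the stationary variance is sigma^2 / (2 theta) = 27/8.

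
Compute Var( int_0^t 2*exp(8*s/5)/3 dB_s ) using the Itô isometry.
Var = 5*exp(16*t/5)/36 - 5/36

The Itô integral of a deterministic integrand f(s) has mean 0 because each increment f(s) * (B_{s+ds} - B_s) has mean 0. By the Itô isometry:
  Var( int_0^t f(s) dB_s ) = E[ (int_0^t f(s) dB_s)^2 ] = int_0^t f(s)^2 ds.
Here f(s) = 2*exp(8*s/5)/3, so f(s)^2 = 4*exp(16*s/5)/9. Integrate:
  int_0^t (4*exp(16*s/5)/9) ds = 5*exp(16*t/5)/36 - 5/36.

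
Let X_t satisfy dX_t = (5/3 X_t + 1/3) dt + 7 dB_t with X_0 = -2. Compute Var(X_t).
Var(X_t) = 147*exp(10*t/3)/10 - 147/10

The variance V(t) = Var(X_t) satisfies V'(t) = 2 a V(t) + c^2 with V(0) = 0 (drift coefficient is linear in X, diffusion is constant). With a = 5/3, c = 7, the solution is
  V(t) = (c^2 / (2 a)) * (exp(2 a t) - 1)
       = (7^2 / (2*(5/3))) * (exp((10/3) t) - 1)
       = 147*exp(10*t/3)/10 - 147/10.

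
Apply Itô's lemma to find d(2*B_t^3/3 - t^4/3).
d(2*B_t^3/3 - t^4/3) = (2*B_t - 4*t^3/3) dt + (2*B_t^2) dB_t

Itô's formula for f(t, x): d f(t, B_t) = (f_t + (1/2) f_xx) dt + f_x dB_t. Compute partials of f(t, x) = -t^4/3 + 2*x^3/3:
  f_t(t,x)  = -4*t^3/3
  f_x(t,x)  = 2*x^2
  f_xx(t,x) = 4*x
Assemble drift = f_t + (1/2) f_xx = -4*t^3/3 + 2*x and diffusion = f_x = 2*x^2. Substituting x = B_t:
  d(2*B_t^3/3 - t^4/3) = (2*B_t - 4*t^3/3) dt + (2*B_t^2) dB_t.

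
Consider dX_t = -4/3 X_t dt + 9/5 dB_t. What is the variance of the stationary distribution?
lim Var(X_t) = 243/200

The OU SDE dX = -theta X dt + sigma dB admits the integrating factor exp(theta t): d(exp(theta t) X_t) = sigma exp(theta t) dB_t. Integrating from 0 to t gives X_t = x_0 * exp(-theta t) + sigma * int_0^t exp(-theta (t-s)) dB_s for any initial x_0. The Itô integral has variance (by the Itô isometry) sigma^2 * int_0^t exp(-2 theta (t - s)) ds = sigma^2 * (1 - exp(-2 theta t)) / (2 theta), independent of x_0.
With theta = 4/3, sigma = 9/5:
  Var(X_t) = (9/5)^2 * (1 - exp(-2*4/3 t)) / (2 * 4/3) = 243/200 - 243*exp(-8*t/3)/200.
As t -> infinity, exp(-2*4/3 t) -> 0, so the stationary variance is sigma^2 / (2 theta) = 243/200.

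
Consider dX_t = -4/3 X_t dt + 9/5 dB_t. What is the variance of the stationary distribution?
lim Var(X_t) = 243/200

The OU SDE dX = -theta X dt + sigma dB admits the integrating factor exp(theta t): d(exp(theta t) X_t) = sigma exp(theta t) dB_t. Integrating from 0 to t gives X_t = x_0 * exp(-theta t) + sigma * int_0^t exp(-theta (t-s)) dB_s for any initial x_0. The Itô integral has variance (by the Itô isometry) sigma^2 * int_0^t exp(-2 theta (t - s)) ds = sigma^2 * (1 - exp(-2 theta t)) / (2 theta), independent of x_0.
With theta = 4/3, sigma = 9/5:
  Var(X_t) = (9/5)^2 * (1 - exp(-2*4/3 t)) / (2 * 4/3) = 243/200 - 243*exp(-8*t/3)/200.
As t -> infinity, exp(-2*4/3 t) -> 0, so the stationary variance is sigma^2 / (2 theta) = 243/200.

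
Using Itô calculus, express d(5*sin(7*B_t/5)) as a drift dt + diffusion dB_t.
d(5*sin(7*B_t/5)) = (-49*sin(7*B_t/5)/10) dt + (7*cos(7*B_t/5)) dB_t

Itô's formula for f(B_t) gives d f(B_t) = f'(B_t) dB_t + (1/2) f''(B_t) dt. Compute derivatives of f(x) = 5*sin(7*x/5):
  f'(x)  = 7*cos(7*x/5)
  f''(x) = -49*sin(7*x/5)/5
Substitute x = B_t and multiply the f'' term by 1/2:
  drift     = (1/2) * (-49*sin(7*x/5)/5) evaluated at B_t = -49*sin(7*B_t/5)/10
  diffusion = (7*cos(7*x/5)) evaluated at B_t = 7*cos(7*B_t/5)
Therefore d(5*sin(7*B_t/5)) = (-49*sin(7*B_t/5)/10) dt + (7*cos(7*B_t/5)) dB_t.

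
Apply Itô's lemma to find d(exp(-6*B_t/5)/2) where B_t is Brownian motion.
d(exp(-6*B_t/5)/2) = (9*exp(-6*B_t/5)/25) dt + (-3*exp(-6*B_t/5)/5) dB_t

Itô's formula for f(B_t) gives d f(B_t) = f'(B_t) dB_t + (1/2) f''(B_t) dt. Compute derivatives of f(x) = exp(-6*x/5)/2:
  f'(x)  = -3*exp(-6*x/5)/5
  f''(x) = 18*exp(-6*x/5)/25
Substitute x = B_t and multiply the f'' term by 1/2:
  drift     = (1/2) * (18*exp(-6*x/5)/25) evaluated at B_t = 9*exp(-6*B_t/5)/25
  diffusion = (-3*exp(-6*x/5)/5) evaluated at B_t = -3*exp(-6*B_t/5)/5
Therefore d(exp(-6*B_t/5)/2) = (9*exp(-6*B_t/5)/25) dt + (-3*exp(-6*B_t/5)/5) dB_t.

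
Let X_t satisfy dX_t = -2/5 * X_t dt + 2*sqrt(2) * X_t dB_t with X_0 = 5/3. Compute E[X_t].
E[X_t] = 5*exp(-2*t/5)/3

For GBM dX = mu X dt + sigma X dB with X_0 = x_0, apply Itô to Y = log X: dY = (mu - sigma^2/2) dt + sigma dB, so Y_t = log(x_0) + (mu - sigma^2/2) t + sigma B_t and hence X_t = x_0 * exp((mu - sigma^2/2) t + sigma B_t).
With mu = -2/5, sigma = 2*sqrt(2), x_0 = 5/3, this gives:
  X_t = 5/3 * exp((-22/5) * t + (2*sqrt(2)) * B_t).
Since sigma*B_t ~ Normal(0, sigma^2 t), E[exp(sigma*B_t)] = exp(sigma^2 t / 2); so E[X_t] = x_0 * exp((mu - sigma^2/2) t) * exp(sigma^2 t / 2) = x_0 * exp(mu t) = 5*exp(-2*t/5)/3.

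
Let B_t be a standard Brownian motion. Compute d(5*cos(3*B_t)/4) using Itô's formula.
d(5*cos(3*B_t)/4) = (-45*cos(3*B_t)/8) dt + (-15*sin(3*B_t)/4) dB_t

Itô's formula for f(B_t) gives d f(B_t) = f'(B_t) dB_t + (1/2) f''(B_t) dt. Compute derivatives of f(x) = 5*cos(3*x)/4:
  f'(x)  = -15*sin(3*x)/4
  f''(x) = -45*cos(3*x)/4
Substitute x = B_t and multiply the f'' term by 1/2:
  drift     = (1/2) * (-45*cos(3*x)/4) evaluated at B_t = -45*cos(3*B_t)/8
  diffusion = (-15*sin(3*x)/4) evaluated at B_t = -15*sin(3*B_t)/4
Therefore d(5*cos(3*B_t)/4) = (-45*cos(3*B_t)/8) dt + (-15*sin(3*B_t)/4) dB_t.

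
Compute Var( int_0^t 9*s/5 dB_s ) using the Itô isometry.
Var = 27*t^3/25

The Itô integral of a deterministic integrand f(s) has mean 0 because each increment f(s) * (B_{s+ds} - B_s) has mean 0. By the Itô isometry:
  Var( int_0^t f(s) dB_s ) = E[ (int_0^t f(s) dB_s)^2 ] = int_0^t f(s)^2 ds.
Here f(s) = 9*s/5, so f(s)^2 = 81*s^2/25. Integrate:
  int_0^t (81*s^2/25) ds = 27*t^3/25.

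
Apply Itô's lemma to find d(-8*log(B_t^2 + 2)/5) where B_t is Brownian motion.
d(-8*log(B_t^2 + 2)/5) = (8*(B_t^2 - 2)/(5*(B_t^2 + 2)^2)) dt + (-16*B_t/(5*B_t^2 + 10)) dB_t

Itô's formula for f(B_t) gives d f(B_t) = f'(B_t) dB_t + (1/2) f''(B_t) dt. Compute derivatives of f(x) = -8*log(x^2 + 2)/5:
  f'(x)  = -16*x/(5*x^2 + 10)
  f''(x) = 16*(x^2 - 2)/(5*(x^2 + 2)^2)
Substitute x = B_t and multiply the f'' term by 1/2:
  drift     = (1/2) * (16*(x^2 - 2)/(5*(x^2 + 2)^2)) evaluated at B_t = 8*(B_t^2 - 2)/(5*(B_t^2 + 2)^2)
  diffusion = (-16*x/(5*x^2 + 10)) evaluated at B_t = -16*B_t/(5*B_t^2 + 10)
Therefore d(-8*log(B_t^2 + 2)/5) = (8*(B_t^2 - 2)/(5*(B_t^2 + 2)^2)) dt + (-16*B_t/(5*B_t^2 + 10)) dB_t.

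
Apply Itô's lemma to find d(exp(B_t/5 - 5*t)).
d(exp(B_t/5 - 5*t)) = (-249*exp(B_t/5 - 5*t)/50) dt + (exp(B_t/5 - 5*t)/5) dB_t

Itô's formula for f(t, x): d f(t, B_t) = (f_t + (1/2) f_xx) dt + f_x dB_t. Compute partials of f(t, x) = exp(-5*t + x/5):
  f_t(t,x)  = -5*exp(-5*t + x/5)
  f_x(t,x)  = exp(-5*t + x/5)/5
  f_xx(t,x) = exp(-5*t + x/5)/25
Assemble drift = f_t + (1/2) f_xx = -249*exp(-5*t + x/5)/50 and diffusion = f_x = exp(-5*t + x/5)/5. Substituting x = B_t:
  d(exp(B_t/5 - 5*t)) = (-249*exp(B_t/5 - 5*t)/50) dt + (exp(B_t/5 - 5*t)/5) dB_t.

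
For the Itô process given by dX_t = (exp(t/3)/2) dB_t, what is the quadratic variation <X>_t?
<X>_t = 3*exp(2*t/3)/8 - 3/8

For an Itô process dX_t = a(t) dt + b(t) dB_t, the quadratic variation is <X>_t = int_0^t b(s)^2 ds (the drift term does not contribute). Here b(s) = exp(s/3)/2, so
  b(s)^2 = exp(2*s/3)/4.
Integrating from 0 to t:
  <X>_t = int_0^t (exp(2*s/3)/4) ds = 3*exp(2*t/3)/8 - 3/8.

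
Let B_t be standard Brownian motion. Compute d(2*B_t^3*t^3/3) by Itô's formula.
d(2*B_t^3*t^3/3) = (2*B_t*t^2*(B_t^2 + t)) dt + (2*B_t^2*t^3) dB_t

Itô's formula for f(t, x): d f(t, B_t) = (f_t + (1/2) f_xx) dt + f_x dB_t. Compute partials of f(t, x) = 2*t^3*x^3/3:
  f_t(t,x)  = 2*t^2*x^3
  f_x(t,x)  = 2*t^3*x^2
  f_xx(t,x) = 4*t^3*x
Assemble drift = f_t + (1/2) f_xx = 2*t^2*x*(t + x^2) and diffusion = f_x = 2*t^3*x^2. Substituting x = B_t:
  d(2*B_t^3*t^3/3) = (2*B_t*t^2*(B_t^2 + t)) dt + (2*B_t^2*t^3) dB_t.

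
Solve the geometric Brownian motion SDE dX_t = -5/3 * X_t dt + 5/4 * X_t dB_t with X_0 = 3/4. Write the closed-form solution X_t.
X_t = 3/4 * exp((-235/96) * t + (5/4) * B_t)

For GBM dX = mu X dt + sigma X dB with X_0 = x_0, apply Itô to Y = log X: dY = (mu - sigma^2/2) dt + sigma dB, so Y_t = log(x_0) + (mu - sigma^2/2) t + sigma B_t and hence X_t = x_0 * exp((mu - sigma^2/2) t + sigma B_t).
With mu = -5/3, sigma = 5/4, x_0 = 3/4, this gives:
  X_t = 3/4 * exp((-235/96) * t + (5/4) * B_t).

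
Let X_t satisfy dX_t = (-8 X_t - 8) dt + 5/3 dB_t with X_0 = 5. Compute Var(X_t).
Var(X_t) = 25/144 - 25*exp(-16*t)/144

The variance V(t) = Var(X_t) satisfies V'(t) = 2 a V(t) + c^2 with V(0) = 0 (drift coefficient is linear in X, diffusion is constant). With a = -8, c = 5/3, the solution is
  V(t) = (c^2 / (2 a)) * (exp(2 a t) - 1)
       = ((5/3)^2 / (2*(-8))) * (exp((-16) t) - 1)
       = 25/144 - 25*exp(-16*t)/144.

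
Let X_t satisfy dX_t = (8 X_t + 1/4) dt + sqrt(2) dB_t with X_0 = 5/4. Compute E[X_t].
E[X_t] = 41*exp(8*t)/32 - 1/32

Taking expectations and using E[dB_t] = 0, the mean m(t) = E[X_t] satisfies the ODE m'(t) = a m(t) + b with m(0) = x_0. With a = 8, b = 1/4, x_0 = 5/4, the solution is
  m(t) = x_0 * exp(a t) + (b/a) * (exp(a t) - 1)
       = (5/4) * exp(8 t) + ((1/4)/8) * (exp(8 t) - 1)
       = 41*exp(8*t)/32 - 1/32.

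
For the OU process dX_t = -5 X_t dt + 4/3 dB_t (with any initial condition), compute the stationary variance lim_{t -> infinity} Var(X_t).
lim Var(X_t) = 8/45

The OU SDE dX = -theta X dt + sigma dB admits the integrating factor exp(theta t): d(exp(theta t) X_t) = sigma exp(theta t) dB_t. Integrating from 0 to t gives X_t = x_0 * exp(-theta t) + sigma * int_0^t exp(-theta (t-s)) dB_s for any initial x_0. The Itô integral has variance (by the Itô isometry) sigma^2 * int_0^t exp(-2 theta (t - s)) ds = sigma^2 * (1 - exp(-2 theta t)) / (2 theta), independent of x_0.
With theta = 5, sigma = 4/3:
  Var(X_t) = (4/3)^2 * (1 - exp(-2*5 t)) / (2 * 5) = 8/45 - 8*exp(-10*t)/45.
As t -> infinity, exp(-2*5 t) -> 0, so the stationary variance is sigma^2 / (2 theta) = 8/45.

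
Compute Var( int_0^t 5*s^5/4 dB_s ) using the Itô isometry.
Var = 25*t^11/176

The Itô integral of a deterministic integrand f(s) has mean 0 because each increment f(s) * (B_{s+ds} - B_s) has mean 0. By the Itô isometry:
  Var( int_0^t f(s) dB_s ) = E[ (int_0^t f(s) dB_s)^2 ] = int_0^t f(s)^2 ds.
Here f(s) = 5*s^5/4, so f(s)^2 = 25*s^10/16. Integrate:
  int_0^t (25*s^10/16) ds = 25*t^11/176.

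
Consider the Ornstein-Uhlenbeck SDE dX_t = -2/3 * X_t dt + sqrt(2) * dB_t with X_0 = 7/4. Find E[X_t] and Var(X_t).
E[X_t] = 7*exp(-2*t/3)/4; Var(X_t) = 3/2 - 3*exp(-4*t/3)/2

The OU SDE dX = -theta X dt + sigma dB admits the integrating factor exp(theta t): d(exp(theta t) X_t) = sigma exp(theta t) dB_t. Integrating from 0 to t:
  X_t = x_0 * exp(-theta t) + sigma * int_0^t exp(-theta (t-s)) dB_s.
The Itô integral has mean 0 and (by the Itô isometry) variance sigma^2 * int_0^t exp(-2 theta (t - s)) ds = sigma^2 * (1 - exp(-2 theta t)) / (2 theta).
With theta = 2/3, sigma = sqrt(2), x_0 = 7/4:
  E[X_t] = 7/4 * exp(-2/3 t) = 7*exp(-2*t/3)/4
  Var(X_t) = (sqrt(2))^2 * (1 - exp(-2*2/3 t)) / (2 * 2/3) = 3/2 - 3*exp(-4*t/3)/2.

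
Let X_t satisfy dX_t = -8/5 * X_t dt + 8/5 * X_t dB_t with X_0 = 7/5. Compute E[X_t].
E[X_t] = 7*exp(-8*t/5)/5

For GBM dX = mu X dt + sigma X dB with X_0 = x_0, apply Itô to Y = log X: dY = (mu - sigma^2/2) dt + sigma dB, so Y_t = log(x_0) + (mu - sigma^2/2) t + sigma B_t and hence X_t = x_0 * exp((mu - sigma^2/2) t + sigma B_t).
With mu = -8/5, sigma = 8/5, x_0 = 7/5, this gives:
  X_t = 7/5 * exp((-72/25) * t + (8/5) * B_t).
Since sigma*B_t ~ Normal(0, sigma^2 t), E[exp(sigma*B_t)] = exp(sigma^2 t / 2); so E[X_t] = x_0 * exp((mu - sigma^2/2) t) * exp(sigma^2 t / 2) = x_0 * exp(mu t) = 7*exp(-8*t/5)/5.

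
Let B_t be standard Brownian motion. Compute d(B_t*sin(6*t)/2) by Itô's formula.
d(B_t*sin(6*t)/2) = (3*B_t*cos(6*t)) dt + (sin(6*t)/2) dB_t

Itô's formula for f(t, x): d f(t, B_t) = (f_t + (1/2) f_xx) dt + f_x dB_t. Compute partials of f(t, x) = x*sin(6*t)/2:
  f_t(t,x)  = 3*x*cos(6*t)
  f_x(t,x)  = sin(6*t)/2
  f_xx(t,x) = 0
Assemble drift = f_t + (1/2) f_xx = 3*x*cos(6*t) and diffusion = f_x = sin(6*t)/2. Substituting x = B_t:
  d(B_t*sin(6*t)/2) = (3*B_t*cos(6*t)) dt + (sin(6*t)/2) dB_t.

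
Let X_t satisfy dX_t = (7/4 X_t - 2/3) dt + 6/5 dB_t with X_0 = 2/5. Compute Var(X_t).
Var(X_t) = 72*exp(7*t/2)/175 - 72/175

The variance V(t) = Var(X_t) satisfies V'(t) = 2 a V(t) + c^2 with V(0) = 0 (drift coefficient is linear in X, diffusion is constant). With a = 7/4, c = 6/5, the solution is
  V(t) = (c^2 / (2 a)) * (exp(2 a t) - 1)
       = ((6/5)^2 / (2*(7/4))) * (exp((7/2) t) - 1)
       = 72*exp(7*t/2)/175 - 72/175.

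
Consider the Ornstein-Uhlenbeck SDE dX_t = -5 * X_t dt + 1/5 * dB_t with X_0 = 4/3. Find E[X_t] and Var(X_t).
E[X_t] = 4*exp(-5*t)/3; Var(X_t) = 1/250 - exp(-10*t)/250

The OU SDE dX = -theta X dt + sigma dB admits the integrating factor exp(theta t): d(exp(theta t) X_t) = sigma exp(theta t) dB_t. Integrating from 0 to t:
  X_t = x_0 * exp(-theta t) + sigma * int_0^t exp(-theta (t-s)) dB_s.
The Itô integral has mean 0 and (by the Itô isometry) variance sigma^2 * int_0^t exp(-2 theta (t - s)) ds = sigma^2 * (1 - exp(-2 theta t)) / (2 theta).
With theta = 5, sigma = 1/5, x_0 = 4/3:
  E[X_t] = 4/3 * exp(-5 t) = 4*exp(-5*t)/3
  Var(X_t) = (1/5)^2 * (1 - exp(-2*5 t)) / (2 * 5) = 1/250 - exp(-10*t)/250.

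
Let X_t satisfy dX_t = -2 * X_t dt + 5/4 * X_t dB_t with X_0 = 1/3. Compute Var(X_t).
Var(X_t) = (exp(25*t/16) - 1)*exp(-4*t)/9

For GBM dX = mu X dt + sigma X dB with X_0 = x_0, apply Itô to Y = log X: dY = (mu - sigma^2/2) dt + sigma dB, so Y_t = log(x_0) + (mu - sigma^2/2) t + sigma B_t and hence X_t = x_0 * exp((mu - sigma^2/2) t + sigma B_t).
With mu = -2, sigma = 5/4, x_0 = 1/3, this gives:
  X_t = 1/3 * exp((-89/32) * t + (5/4) * B_t).
Since sigma*B_t ~ Normal(0, sigma^2 t), E[exp(sigma*B_t)] = exp(sigma^2 t / 2); so E[X_t] = x_0 * exp((mu - sigma^2/2) t) * exp(sigma^2 t / 2) = x_0 * exp(mu t) = exp(-2*t)/3.
Var(X_t) = E[X_t^2] - (E[X_t])^2 = x_0^2 * exp(2 mu t) * (exp(sigma^2 t) - 1) = (exp(25*t/16) - 1)*exp(-4*t)/9.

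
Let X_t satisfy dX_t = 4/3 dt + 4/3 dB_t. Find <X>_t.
<X>_t = 16*t/9

For an Itô process dX_t = a(t) dt + b(t) dB_t, the quadratic variation is <X>_t = int_0^t b(s)^2 ds (the drift term does not contribute). Here b(s) = 4/3, so
  b(s)^2 = 16/9.
Integrating from 0 to t:
  <X>_t = int_0^t (16/9) ds = 16*t/9.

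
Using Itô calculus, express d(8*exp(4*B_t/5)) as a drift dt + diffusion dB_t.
d(8*exp(4*B_t/5)) = (64*exp(4*B_t/5)/25) dt + (32*exp(4*B_t/5)/5) dB_t

Itô's formula for f(B_t) gives d f(B_t) = f'(B_t) dB_t + (1/2) f''(B_t) dt. Compute derivatives of f(x) = 8*exp(4*x/5):
  f'(x)  = 32*exp(4*x/5)/5
  f''(x) = 128*exp(4*x/5)/25
Substitute x = B_t and multiply the f'' term by 1/2:
  drift     = (1/2) * (128*exp(4*x/5)/25) evaluated at B_t = 64*exp(4*B_t/5)/25
  diffusion = (32*exp(4*x/5)/5) evaluated at B_t = 32*exp(4*B_t/5)/5
Therefore d(8*exp(4*B_t/5)) = (64*exp(4*B_t/5)/25) dt + (32*exp(4*B_t/5)/5) dB_t.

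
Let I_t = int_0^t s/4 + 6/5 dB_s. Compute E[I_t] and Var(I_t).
E[I_t] = 0; Var(I_t) = t*(25*t^2 + 360*t + 1728)/1200

The Itô integral of a deterministic integrand f(s) has mean 0 because each increment f(s) * (B_{s+ds} - B_s) has mean 0. By the Itô isometry:
  Var( int_0^t f(s) dB_s ) = E[ (int_0^t f(s) dB_s)^2 ] = int_0^t f(s)^2 ds.
Here f(s) = s/4 + 6/5, so f(s)^2 = (5*s + 24)^2/400. Integrate:
  int_0^t ((5*s + 24)^2/400) ds = t*(25*t^2 + 360*t + 1728)/1200.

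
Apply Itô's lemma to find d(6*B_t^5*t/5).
d(6*B_t^5*t/5) = (6*B_t^3*(B_t^2 + 10*t)/5) dt + (6*B_t^4*t) dB_t

Itô's formula for f(t, x): d f(t, B_t) = (f_t + (1/2) f_xx) dt + f_x dB_t. Compute partials of f(t, x) = 6*t*x^5/5:
  f_t(t,x)  = 6*x^5/5
  f_x(t,x)  = 6*t*x^4
  f_xx(t,x) = 24*t*x^3
Assemble drift = f_t + (1/2) f_xx = 6*x^3*(10*t + x^2)/5 and diffusion = f_x = 6*t*x^4. Substituting x = B_t:
  d(6*B_t^5*t/5) = (6*B_t^3*(B_t^2 + 10*t)/5) dt + (6*B_t^4*t) dB_t.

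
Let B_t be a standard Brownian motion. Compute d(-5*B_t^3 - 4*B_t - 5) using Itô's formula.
d(-5*B_t^3 - 4*B_t - 5) = (-15*B_t) dt + (-15*B_t^2 - 4) dB_t

Itô's formula for f(B_t) gives d f(B_t) = f'(B_t) dB_t + (1/2) f''(B_t) dt. Compute derivatives of f(x) = -5*x^3 - 4*x - 5:
  f'(x)  = -15*x^2 - 4
  f''(x) = -30*x
Substitute x = B_t and multiply the f'' term by 1/2:
  drift     = (1/2) * (-30*x) evaluated at B_t = -15*B_t
  diffusion = (-15*x^2 - 4) evaluated at B_t = -15*B_t^2 - 4
Therefore d(-5*B_t^3 - 4*B_t - 5) = (-15*B_t) dt + (-15*B_t^2 - 4) dB_t.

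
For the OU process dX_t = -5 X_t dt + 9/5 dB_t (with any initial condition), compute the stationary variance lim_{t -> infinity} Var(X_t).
lim Var(X_t) = 81/250

The OU SDE dX = -theta X dt + sigma dB admits the integrating factor exp(theta t): d(exp(theta t) X_t) = sigma exp(theta t) dB_t. Integrating from 0 to t gives X_t = x_0 * exp(-theta t) + sigma * int_0^t exp(-theta (t-s)) dB_s for any initial x_0. The Itô integral has variance (by the Itô isometry) sigma^2 * int_0^t exp(-2 theta (t - s)) ds = sigma^2 * (1 - exp(-2 theta t)) / (2 theta), independent of x_0.
With theta = 5, sigma = 9/5:
  Var(X_t) = (9/5)^2 * (1 - exp(-2*5 t)) / (2 * 5) = 81/250 - 81*exp(-10*t)/250.
As t -> infinity, exp(-2*5 t) -> 0, so the stationary variance is sigma^2 / (2 theta) = 81/250.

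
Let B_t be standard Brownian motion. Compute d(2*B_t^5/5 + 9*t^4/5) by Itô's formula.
d(2*B_t^5/5 + 9*t^4/5) = (4*B_t^3 + 36*t^3/5) dt + (2*B_t^4) dB_t

Itô's formula for f(t, x): d f(t, B_t) = (f_t + (1/2) f_xx) dt + f_x dB_t. Compute partials of f(t, x) = 9*t^4/5 + 2*x^5/5:
  f_t(t,x)  = 36*t^3/5
  f_x(t,x)  = 2*x^4
  f_xx(t,x) = 8*x^3
Assemble drift = f_t + (1/2) f_xx = 36*t^3/5 + 4*x^3 and diffusion = f_x = 2*x^4. Substituting x = B_t:
  d(2*B_t^5/5 + 9*t^4/5) = (4*B_t^3 + 36*t^3/5) dt + (2*B_t^4) dB_t.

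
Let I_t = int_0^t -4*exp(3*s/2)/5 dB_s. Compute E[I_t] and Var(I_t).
E[I_t] = 0; Var(I_t) = 16*exp(3*t)/75 - 16/75

The Itô integral of a deterministic integrand f(s) has mean 0 because each increment f(s) * (B_{s+ds} - B_s) has mean 0. By the Itô isometry:
  Var( int_0^t f(s) dB_s ) = E[ (int_0^t f(s) dB_s)^2 ] = int_0^t f(s)^2 ds.
Here f(s) = -4*exp(3*s/2)/5, so f(s)^2 = 16*exp(3*s)/25. Integrate:
  int_0^t (16*exp(3*s)/25) ds = 16*exp(3*t)/75 - 16/75.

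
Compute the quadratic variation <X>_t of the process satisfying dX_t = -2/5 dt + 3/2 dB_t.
<X>_t = 9*t/4

For an Itô process dX_t = a(t) dt + b(t) dB_t, the quadratic variation is <X>_t = int_0^t b(s)^2 ds (the drift term does not contribute). Here b(s) = 3/2, so
  b(s)^2 = 9/4.
Integrating from 0 to t:
  <X>_t = int_0^t (9/4) ds = 9*t/4.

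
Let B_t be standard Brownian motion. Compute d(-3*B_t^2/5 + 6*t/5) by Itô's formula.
d(-3*B_t^2/5 + 6*t/5) = (3/5) dt + (-6*B_t/5) dB_t

Itô's formula for f(t, x): d f(t, B_t) = (f_t + (1/2) f_xx) dt + f_x dB_t. Compute partials of f(t, x) = 6*t/5 - 3*x^2/5:
  f_t(t,x)  = 6/5
  f_x(t,x)  = -6*x/5
  f_xx(t,x) = -6/5
Assemble drift = f_t + (1/2) f_xx = 3/5 and diffusion = f_x = -6*x/5. Substituting x = B_t:
  d(-3*B_t^2/5 + 6*t/5) = (3/5) dt + (-6*B_t/5) dB_t.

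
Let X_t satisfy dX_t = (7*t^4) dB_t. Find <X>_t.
<X>_t = 49*t^9/9

For an Itô process dX_t = a(t) dt + b(t) dB_t, the quadratic variation is <X>_t = int_0^t b(s)^2 ds (the drift term does not contribute). Here b(s) = 7*s^4, so
  b(s)^2 = 49*s^8.
Integrating from 0 to t:
  <X>_t = int_0^t (49*s^8) ds = 49*t^9/9.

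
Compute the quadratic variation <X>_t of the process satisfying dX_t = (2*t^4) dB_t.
<X>_t = 4*t^9/9

For an Itô process dX_t = a(t) dt + b(t) dB_t, the quadratic variation is <X>_t = int_0^t b(s)^2 ds (the drift term does not contribute). Here b(s) = 2*s^4, so
  b(s)^2 = 4*s^8.
Integrating from 0 to t:
  <X>_t = int_0^t (4*s^8) ds = 4*t^9/9.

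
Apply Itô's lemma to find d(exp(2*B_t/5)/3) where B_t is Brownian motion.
d(exp(2*B_t/5)/3) = (2*exp(2*B_t/5)/75) dt + (2*exp(2*B_t/5)/15) dB_t

Itô's formula for f(B_t) gives d f(B_t) = f'(B_t) dB_t + (1/2) f''(B_t) dt. Compute derivatives of f(x) = exp(2*x/5)/3:
  f'(x)  = 2*exp(2*x/5)/15
  f''(x) = 4*exp(2*x/5)/75
Substitute x = B_t and multiply the f'' term by 1/2:
  drift     = (1/2) * (4*exp(2*x/5)/75) evaluated at B_t = 2*exp(2*B_t/5)/75
  diffusion = (2*exp(2*x/5)/15) evaluated at B_t = 2*exp(2*B_t/5)/15
Therefore d(exp(2*B_t/5)/3) = (2*exp(2*B_t/5)/75) dt + (2*exp(2*B_t/5)/15) dB_t.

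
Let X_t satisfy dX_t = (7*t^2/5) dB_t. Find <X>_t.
<X>_t = 49*t^5/125

For an Itô process dX_t = a(t) dt + b(t) dB_t, the quadratic variation is <X>_t = int_0^t b(s)^2 ds (the drift term does not contribute). Here b(s) = 7*s^2/5, so
  b(s)^2 = 49*s^4/25.
Integrating from 0 to t:
  <X>_t = int_0^t (49*s^4/25) ds = 49*t^5/125.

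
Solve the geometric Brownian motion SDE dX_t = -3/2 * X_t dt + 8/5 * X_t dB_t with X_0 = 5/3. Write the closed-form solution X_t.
X_t = 5/3 * exp((-139/50) * t + (8/5) * B_t)

For GBM dX = mu X dt + sigma X dB with X_0 = x_0, apply Itô to Y = log X: dY = (mu - sigma^2/2) dt + sigma dB, so Y_t = log(x_0) + (mu - sigma^2/2) t + sigma B_t and hence X_t = x_0 * exp((mu - sigma^2/2) t + sigma B_t).
With mu = -3/2, sigma = 8/5, x_0 = 5/3, this gives:
  X_t = 5/3 * exp((-139/50) * t + (8/5) * B_t).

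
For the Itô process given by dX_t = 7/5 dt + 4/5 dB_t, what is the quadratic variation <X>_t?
<X>_t = 16*t/25

For an Itô process dX_t = a(t) dt + b(t) dB_t, the quadratic variation is <X>_t = int_0^t b(s)^2 ds (the drift term does not contribute). Here b(s) = 4/5, so
  b(s)^2 = 16/25.
Integrating from 0 to t:
  <X>_t = int_0^t (16/25) ds = 16*t/25.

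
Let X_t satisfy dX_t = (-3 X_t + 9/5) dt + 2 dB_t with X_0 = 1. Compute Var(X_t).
Var(X_t) = 2/3 - 2*exp(-6*t)/3

The variance V(t) = Var(X_t) satisfies V'(t) = 2 a V(t) + c^2 with V(0) = 0 (drift coefficient is linear in X, diffusion is constant). With a = -3, c = 2, the solution is
  V(t) = (c^2 / (2 a)) * (exp(2 a t) - 1)
       = (2^2 / (2*(-3))) * (exp((-6) t) - 1)
       = 2/3 - 2*exp(-6*t)/3.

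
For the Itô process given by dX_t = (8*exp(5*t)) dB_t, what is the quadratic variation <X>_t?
<X>_t = 32*exp(10*t)/5 - 32/5

For an Itô process dX_t = a(t) dt + b(t) dB_t, the quadratic variation is <X>_t = int_0^t b(s)^2 ds (the drift term does not contribute). Here b(s) = 8*exp(5*s), so
  b(s)^2 = 64*exp(10*s).
Integrating from 0 to t:
  <X>_t = int_0^t (64*exp(10*s)) ds = 32*exp(10*t)/5 - 32/5.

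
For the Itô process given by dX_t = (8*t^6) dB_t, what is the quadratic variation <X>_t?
<X>_t = 64*t^13/13

For an Itô process dX_t = a(t) dt + b(t) dB_t, the quadratic variation is <X>_t = int_0^t b(s)^2 ds (the drift term does not contribute). Here b(s) = 8*s^6, so
  b(s)^2 = 64*s^12.
Integrating from 0 to t:
  <X>_t = int_0^t (64*s^12) ds = 64*t^13/13.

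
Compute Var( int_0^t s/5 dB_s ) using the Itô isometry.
Var = t^3/75

The Itô integral of a deterministic integrand f(s) has mean 0 because each increment f(s) * (B_{s+ds} - B_s) has mean 0. By the Itô isometry:
  Var( int_0^t f(s) dB_s ) = E[ (int_0^t f(s) dB_s)^2 ] = int_0^t f(s)^2 ds.
Here f(s) = s/5, so f(s)^2 = s^2/25. Integrate:
  int_0^t (s^2/25) ds = t^3/75.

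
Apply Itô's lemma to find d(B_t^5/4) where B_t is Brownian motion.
d(B_t^5/4) = (5*B_t^3/2) dt + (5*B_t^4/4) dB_t

Itô's formula for f(B_t) gives d f(B_t) = f'(B_t) dB_t + (1/2) f''(B_t) dt. Compute derivatives of f(x) = x^5/4:
  f'(x)  = 5*x^4/4
  f''(x) = 5*x^3
Substitute x = B_t and multiply the f'' term by 1/2:
  drift     = (1/2) * (5*x^3) evaluated at B_t = 5*B_t^3/2
  diffusion = (5*x^4/4) evaluated at B_t = 5*B_t^4/4
Therefore d(B_t^5/4) = (5*B_t^3/2) dt + (5*B_t^4/4) dB_t.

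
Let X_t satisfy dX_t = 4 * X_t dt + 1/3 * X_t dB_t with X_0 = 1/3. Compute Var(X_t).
Var(X_t) = (exp(t/9) - 1)*exp(8*t)/9

For GBM dX = mu X dt + sigma X dB with X_0 = x_0, apply Itô to Y = log X: dY = (mu - sigma^2/2) dt + sigma dB, so Y_t = log(x_0) + (mu - sigma^2/2) t + sigma B_t and hence X_t = x_0 * exp((mu - sigma^2/2) t + sigma B_t).
With mu = 4, sigma = 1/3, x_0 = 1/3, this gives:
  X_t = 1/3 * exp((71/18) * t + (1/3) * B_t).
Since sigma*B_t ~ Normal(0, sigma^2 t), E[exp(sigma*B_t)] = exp(sigma^2 t / 2); so E[X_t] = x_0 * exp((mu - sigma^2/2) t) * exp(sigma^2 t / 2) = x_0 * exp(mu t) = exp(4*t)/3.
Var(X_t) = E[X_t^2] - (E[X_t])^2 = x_0^2 * exp(2 mu t) * (exp(sigma^2 t) - 1) = (exp(t/9) - 1)*exp(8*t)/9.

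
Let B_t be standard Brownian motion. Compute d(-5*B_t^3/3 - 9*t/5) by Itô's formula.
d(-5*B_t^3/3 - 9*t/5) = (-5*B_t - 9/5) dt + (-5*B_t^2) dB_t

Itô's formula for f(t, x): d f(t, B_t) = (f_t + (1/2) f_xx) dt + f_x dB_t. Compute partials of f(t, x) = -9*t/5 - 5*x^3/3:
  f_t(t,x)  = -9/5
  f_x(t,x)  = -5*x^2
  f_xx(t,x) = -10*x
Assemble drift = f_t + (1/2) f_xx = -5*x - 9/5 and diffusion = f_x = -5*x^2. Substituting x = B_t:
  d(-5*B_t^3/3 - 9*t/5) = (-5*B_t - 9/5) dt + (-5*B_t^2) dB_t.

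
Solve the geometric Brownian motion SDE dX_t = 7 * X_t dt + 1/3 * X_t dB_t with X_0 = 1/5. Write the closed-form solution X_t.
X_t = 1/5 * exp((125/18) * t + (1/3) * B_t)

For GBM dX = mu X dt + sigma X dB with X_0 = x_0, apply Itô to Y = log X: dY = (mu - sigma^2/2) dt + sigma dB, so Y_t = log(x_0) + (mu - sigma^2/2) t + sigma B_t and hence X_t = x_0 * exp((mu - sigma^2/2) t + sigma B_t).
With mu = 7, sigma = 1/3, x_0 = 1/5, this gives:
  X_t = 1/5 * exp((125/18) * t + (1/3) * B_t).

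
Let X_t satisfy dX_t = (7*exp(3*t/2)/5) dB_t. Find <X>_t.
<X>_t = 49*exp(3*t)/75 - 49/75

For an Itô process dX_t = a(t) dt + b(t) dB_t, the quadratic variation is <X>_t = int_0^t b(s)^2 ds (the drift term does not contribute). Here b(s) = 7*exp(3*s/2)/5, so
  b(s)^2 = 49*exp(3*s)/25.
Integrating from 0 to t:
  <X>_t = int_0^t (49*exp(3*s)/25) ds = 49*exp(3*t)/75 - 49/75.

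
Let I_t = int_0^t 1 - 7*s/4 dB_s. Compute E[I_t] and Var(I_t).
E[I_t] = 0; Var(I_t) = t*(49*t^2 - 84*t + 48)/48

The Itô integral of a deterministic integrand f(s) has mean 0 because each increment f(s) * (B_{s+ds} - B_s) has mean 0. By the Itô isometry:
  Var( int_0^t f(s) dB_s ) = E[ (int_0^t f(s) dB_s)^2 ] = int_0^t f(s)^2 ds.
Here f(s) = 1 - 7*s/4, so f(s)^2 = (7*s - 4)^2/16. Integrate:
  int_0^t ((7*s - 4)^2/16) ds = t*(49*t^2 - 84*t + 48)/48.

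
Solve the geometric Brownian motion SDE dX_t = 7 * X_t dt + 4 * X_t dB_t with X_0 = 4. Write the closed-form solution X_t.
X_t = 4 * exp((-1) * t + (4) * B_t)

For GBM dX = mu X dt + sigma X dB with X_0 = x_0, apply Itô to Y = log X: dY = (mu - sigma^2/2) dt + sigma dB, so Y_t = log(x_0) + (mu - sigma^2/2) t + sigma B_t and hence X_t = x_0 * exp((mu - sigma^2/2) t + sigma B_t).
With mu = 7, sigma = 4, x_0 = 4, this gives:
  X_t = 4 * exp((-1) * t + (4) * B_t).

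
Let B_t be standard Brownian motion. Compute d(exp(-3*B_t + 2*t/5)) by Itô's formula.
d(exp(-3*B_t + 2*t/5)) = (49*exp(-3*B_t + 2*t/5)/10) dt + (-3*exp(-3*B_t + 2*t/5)) dB_t

Itô's formula for f(t, x): d f(t, B_t) = (f_t + (1/2) f_xx) dt + f_x dB_t. Compute partials of f(t, x) = exp(2*t/5 - 3*x):
  f_t(t,x)  = 2*exp(2*t/5 - 3*x)/5
  f_x(t,x)  = -3*exp(2*t/5 - 3*x)
  f_xx(t,x) = 9*exp(2*t/5 - 3*x)
Assemble drift = f_t + (1/2) f_xx = 49*exp(2*t/5 - 3*x)/10 and diffusion = f_x = -3*exp(2*t/5 - 3*x). Substituting x = B_t:
  d(exp(-3*B_t + 2*t/5)) = (49*exp(-3*B_t + 2*t/5)/10) dt + (-3*exp(-3*B_t + 2*t/5)) dB_t.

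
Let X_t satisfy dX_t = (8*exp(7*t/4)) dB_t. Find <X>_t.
<X>_t = 128*exp(7*t/2)/7 - 128/7

For an Itô process dX_t = a(t) dt + b(t) dB_t, the quadratic variation is <X>_t = int_0^t b(s)^2 ds (the drift term does not contribute). Here b(s) = 8*exp(7*s/4), so
  b(s)^2 = 64*exp(7*s/2).
Integrating from 0 to t:
  <X>_t = int_0^t (64*exp(7*s/2)) ds = 128*exp(7*t/2)/7 - 128/7.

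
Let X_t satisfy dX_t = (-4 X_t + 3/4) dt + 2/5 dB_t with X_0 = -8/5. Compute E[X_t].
E[X_t] = 3/16 - 143*exp(-4*t)/80

Taking expectations and using E[dB_t] = 0, the mean m(t) = E[X_t] satisfies the ODE m'(t) = a m(t) + b with m(0) = x_0. With a = -4, b = 3/4, x_0 = -8/5, the solution is
  m(t) = x_0 * exp(a t) + (b/a) * (exp(a t) - 1)
       = (-8/5) * exp((-4) t) + ((3/4)/(-4)) * (exp((-4) t) - 1)
       = 3/16 - 143*exp(-4*t)/80.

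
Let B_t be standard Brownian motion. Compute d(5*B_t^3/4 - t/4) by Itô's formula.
d(5*B_t^3/4 - t/4) = (15*B_t/4 - 1/4) dt + (15*B_t^2/4) dB_t

Itô's formula for f(t, x): d f(t, B_t) = (f_t + (1/2) f_xx) dt + f_x dB_t. Compute partials of f(t, x) = -t/4 + 5*x^3/4:
  f_t(t,x)  = -1/4
  f_x(t,x)  = 15*x^2/4
  f_xx(t,x) = 15*x/2
Assemble drift = f_t + (1/2) f_xx = 15*x/4 - 1/4 and diffusion = f_x = 15*x^2/4. Substituting x = B_t:
  d(5*B_t^3/4 - t/4) = (15*B_t/4 - 1/4) dt + (15*B_t^2/4) dB_t.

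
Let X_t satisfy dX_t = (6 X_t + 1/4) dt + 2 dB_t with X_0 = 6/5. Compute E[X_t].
E[X_t] = 149*exp(6*t)/120 - 1/24

Taking expectations and using E[dB_t] = 0, the mean m(t) = E[X_t] satisfies the ODE m'(t) = a m(t) + b with m(0) = x_0. With a = 6, b = 1/4, x_0 = 6/5, the solution is
  m(t) = x_0 * exp(a t) + (b/a) * (exp(a t) - 1)
       = (6/5) * exp(6 t) + ((1/4)/6) * (exp(6 t) - 1)
       = 149*exp(6*t)/120 - 1/24.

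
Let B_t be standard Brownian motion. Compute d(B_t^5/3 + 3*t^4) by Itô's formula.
d(B_t^5/3 + 3*t^4) = (10*B_t^3/3 + 12*t^3) dt + (5*B_t^4/3) dB_t

Itô's formula for f(t, x): d f(t, B_t) = (f_t + (1/2) f_xx) dt + f_x dB_t. Compute partials of f(t, x) = 3*t^4 + x^5/3:
  f_t(t,x)  = 12*t^3
  f_x(t,x)  = 5*x^4/3
  f_xx(t,x) = 20*x^3/3
Assemble drift = f_t + (1/2) f_xx = 12*t^3 + 10*x^3/3 and diffusion = f_x = 5*x^4/3. Substituting x = B_t:
  d(B_t^5/3 + 3*t^4) = (10*B_t^3/3 + 12*t^3) dt + (5*B_t^4/3) dB_t.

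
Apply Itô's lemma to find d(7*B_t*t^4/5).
d(7*B_t*t^4/5) = (28*B_t*t^3/5) dt + (7*t^4/5) dB_t

Itô's formula for f(t, x): d f(t, B_t) = (f_t + (1/2) f_xx) dt + f_x dB_t. Compute partials of f(t, x) = 7*t^4*x/5:
  f_t(t,x)  = 28*t^3*x/5
  f_x(t,x)  = 7*t^4/5
  f_xx(t,x) = 0
Assemble drift = f_t + (1/2) f_xx = 28*t^3*x/5 and diffusion = f_x = 7*t^4/5. Substituting x = B_t:
  d(7*B_t*t^4/5) = (28*B_t*t^3/5) dt + (7*t^4/5) dB_t.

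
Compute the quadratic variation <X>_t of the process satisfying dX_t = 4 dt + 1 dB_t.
<X>_t = t

For an Itô process dX_t = a(t) dt + b(t) dB_t, the quadratic variation is <X>_t = int_0^t b(s)^2 ds (the drift term does not contribute). Here b(s) = 1, so
  b(s)^2 = 1.
Integrating from 0 to t:
  <X>_t = int_0^t (1) ds = t.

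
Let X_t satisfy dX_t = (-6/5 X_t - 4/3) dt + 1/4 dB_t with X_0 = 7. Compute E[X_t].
E[X_t] = -10/9 + 73*exp(-6*t/5)/9

Taking expectations and using E[dB_t] = 0, the mean m(t) = E[X_t] satisfies the ODE m'(t) = a m(t) + b with m(0) = x_0. With a = -6/5, b = -4/3, x_0 = 7, the solution is
  m(t) = x_0 * exp(a t) + (b/a) * (exp(a t) - 1)
       = 7 * exp((-6/5) t) + ((-4/3)/(-6/5)) * (exp((-6/5) t) - 1)
       = -10/9 + 73*exp(-6*t/5)/9.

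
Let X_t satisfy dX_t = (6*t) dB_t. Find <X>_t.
<X>_t = 12*t^3

For an Itô process dX_t = a(t) dt + b(t) dB_t, the quadratic variation is <X>_t = int_0^t b(s)^2 ds (the drift term does not contribute). Here b(s) = 6*s, so
  b(s)^2 = 36*s^2.
Integrating from 0 to t:
  <X>_t = int_0^t (36*s^2) ds = 12*t^3.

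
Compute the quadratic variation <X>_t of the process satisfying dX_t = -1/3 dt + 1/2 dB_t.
<X>_t = t/4

For an Itô process dX_t = a(t) dt + b(t) dB_t, the quadratic variation is <X>_t = int_0^t b(s)^2 ds (the drift term does not contribute). Here b(s) = 1/2, so
  b(s)^2 = 1/4.
Integrating from 0 to t:
  <X>_t = int_0^t (1/4) ds = t/4.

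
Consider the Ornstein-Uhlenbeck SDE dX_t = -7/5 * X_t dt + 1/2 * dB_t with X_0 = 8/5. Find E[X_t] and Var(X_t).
E[X_t] = 8*exp(-7*t/5)/5; Var(X_t) = 5/56 - 5*exp(-14*t/5)/56

The OU SDE dX = -theta X dt + sigma dB admits the integrating factor exp(theta t): d(exp(theta t) X_t) = sigma exp(theta t) dB_t. Integrating from 0 to t:
  X_t = x_0 * exp(-theta t) + sigma * int_0^t exp(-theta (t-s)) dB_s.
The Itô integral has mean 0 and (by the Itô isometry) variance sigma^2 * int_0^t exp(-2 theta (t - s)) ds = sigma^2 * (1 - exp(-2 theta t)) / (2 theta).
With theta = 7/5, sigma = 1/2, x_0 = 8/5:
  E[X_t] = 8/5 * exp(-7/5 t) = 8*exp(-7*t/5)/5
  Var(X_t) = (1/2)^2 * (1 - exp(-2*7/5 t)) / (2 * 7/5) = 5/56 - 5*exp(-14*t/5)/56.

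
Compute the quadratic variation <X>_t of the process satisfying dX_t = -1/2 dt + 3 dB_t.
<X>_t = 9*t

For an Itô process dX_t = a(t) dt + b(t) dB_t, the quadratic variation is <X>_t = int_0^t b(s)^2 ds (the drift term does not contribute). Here b(s) = 3, so
  b(s)^2 = 9.
Integrating from 0 to t:
  <X>_t = int_0^t (9) ds = 9*t.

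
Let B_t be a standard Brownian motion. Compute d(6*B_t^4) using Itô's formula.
d(6*B_t^4) = (36*B_t^2) dt + (24*B_t^3) dB_t

Itô's formula for f(B_t) gives d f(B_t) = f'(B_t) dB_t + (1/2) f''(B_t) dt. Compute derivatives of f(x) = 6*x^4:
  f'(x)  = 24*x^3
  f''(x) = 72*x^2
Substitute x = B_t and multiply the f'' term by 1/2:
  drift     = (1/2) * (72*x^2) evaluated at B_t = 36*B_t^2
  diffusion = (24*x^3) evaluated at B_t = 24*B_t^3
Therefore d(6*B_t^4) = (36*B_t^2) dt + (24*B_t^3) dB_t.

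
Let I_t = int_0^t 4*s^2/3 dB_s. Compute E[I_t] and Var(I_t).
E[I_t] = 0; Var(I_t) = 16*t^5/45

The Itô integral of a deterministic integrand f(s) has mean 0 because each increment f(s) * (B_{s+ds} - B_s) has mean 0. By the Itô isometry:
  Var( int_0^t f(s) dB_s ) = E[ (int_0^t f(s) dB_s)^2 ] = int_0^t f(s)^2 ds.
Here f(s) = 4*s^2/3, so f(s)^2 = 16*s^4/9. Integrate:
  int_0^t (16*s^4/9) ds = 16*t^5/45.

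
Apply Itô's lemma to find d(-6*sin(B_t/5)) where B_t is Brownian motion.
d(-6*sin(B_t/5)) = (3*sin(B_t/5)/25) dt + (-6*cos(B_t/5)/5) dB_t

Itô's formula for f(B_t) gives d f(B_t) = f'(B_t) dB_t + (1/2) f''(B_t) dt. Compute derivatives of f(x) = -6*sin(x/5):
  f'(x)  = -6*cos(x/5)/5
  f''(x) = 6*sin(x/5)/25
Substitute x = B_t and multiply the f'' term by 1/2:
  drift     = (1/2) * (6*sin(x/5)/25) evaluated at B_t = 3*sin(B_t/5)/25
  diffusion = (-6*cos(x/5)/5) evaluated at B_t = -6*cos(B_t/5)/5
Therefore d(-6*sin(B_t/5)) = (3*sin(B_t/5)/25) dt + (-6*cos(B_t/5)/5) dB_t.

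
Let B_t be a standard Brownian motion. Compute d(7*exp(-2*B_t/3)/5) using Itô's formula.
d(7*exp(-2*B_t/3)/5) = (14*exp(-2*B_t/3)/45) dt + (-14*exp(-2*B_t/3)/15) dB_t

Itô's formula for f(B_t) gives d f(B_t) = f'(B_t) dB_t + (1/2) f''(B_t) dt. Compute derivatives of f(x) = 7*exp(-2*x/3)/5:
  f'(x)  = -14*exp(-2*x/3)/15
  f''(x) = 28*exp(-2*x/3)/45
Substitute x = B_t and multiply the f'' term by 1/2:
  drift     = (1/2) * (28*exp(-2*x/3)/45) evaluated at B_t = 14*exp(-2*B_t/3)/45
  diffusion = (-14*exp(-2*x/3)/15) evaluated at B_t = -14*exp(-2*B_t/3)/15
Therefore d(7*exp(-2*B_t/3)/5) = (14*exp(-2*B_t/3)/45) dt + (-14*exp(-2*B_t/3)/15) dB_t.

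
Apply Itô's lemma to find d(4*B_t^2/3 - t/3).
d(4*B_t^2/3 - t/3) = (1) dt + (8*B_t/3) dB_t

Itô's formula for f(t, x): d f(t, B_t) = (f_t + (1/2) f_xx) dt + f_x dB_t. Compute partials of f(t, x) = -t/3 + 4*x^2/3:
  f_t(t,x)  = -1/3
  f_x(t,x)  = 8*x/3
  f_xx(t,x) = 8/3
Assemble drift = f_t + (1/2) f_xx = 1 and diffusion = f_x = 8*x/3. Substituting x = B_t:
  d(4*B_t^2/3 - t/3) = (1) dt + (8*B_t/3) dB_t.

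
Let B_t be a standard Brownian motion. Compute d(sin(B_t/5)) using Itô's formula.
d(sin(B_t/5)) = (-sin(B_t/5)/50) dt + (cos(B_t/5)/5) dB_t

Itô's formula for f(B_t) gives d f(B_t) = f'(B_t) dB_t + (1/2) f''(B_t) dt. Compute derivatives of f(x) = sin(x/5):
  f'(x)  = cos(x/5)/5
  f''(x) = -sin(x/5)/25
Substitute x = B_t and multiply the f'' term by 1/2:
  drift     = (1/2) * (-sin(x/5)/25) evaluated at B_t = -sin(B_t/5)/50
  diffusion = (cos(x/5)/5) evaluated at B_t = cos(B_t/5)/5
Therefore d(sin(B_t/5)) = (-sin(B_t/5)/50) dt + (cos(B_t/5)/5) dB_t.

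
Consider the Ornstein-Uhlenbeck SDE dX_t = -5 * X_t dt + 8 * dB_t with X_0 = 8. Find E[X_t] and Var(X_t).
E[X_t] = 8*exp(-5*t); Var(X_t) = 32/5 - 32*exp(-10*t)/5

The OU SDE dX = -theta X dt + sigma dB admits the integrating factor exp(theta t): d(exp(theta t) X_t) = sigma exp(theta t) dB_t. Integrating from 0 to t:
  X_t = x_0 * exp(-theta t) + sigma * int_0^t exp(-theta (t-s)) dB_s.
The Itô integral has mean 0 and (by the Itô isometry) variance sigma^2 * int_0^t exp(-2 theta (t - s)) ds = sigma^2 * (1 - exp(-2 theta t)) / (2 theta).
With theta = 5, sigma = 8, x_0 = 8:
  E[X_t] = 8 * exp(-5 t) = 8*exp(-5*t)
  Var(X_t) = (8)^2 * (1 - exp(-2*5 t)) / (2 * 5) = 32/5 - 32*exp(-10*t)/5.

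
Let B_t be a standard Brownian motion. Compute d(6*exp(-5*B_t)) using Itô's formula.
d(6*exp(-5*B_t)) = (75*exp(-5*B_t)) dt + (-30*exp(-5*B_t)) dB_t

Itô's formula for f(B_t) gives d f(B_t) = f'(B_t) dB_t + (1/2) f''(B_t) dt. Compute derivatives of f(x) = 6*exp(-5*x):
  f'(x)  = -30*exp(-5*x)
  f''(x) = 150*exp(-5*x)
Substitute x = B_t and multiply the f'' term by 1/2:
  drift     = (1/2) * (150*exp(-5*x)) evaluated at B_t = 75*exp(-5*B_t)
  diffusion = (-30*exp(-5*x)) evaluated at B_t = -30*exp(-5*B_t)
Therefore d(6*exp(-5*B_t)) = (75*exp(-5*B_t)) dt + (-30*exp(-5*B_t)) dB_t.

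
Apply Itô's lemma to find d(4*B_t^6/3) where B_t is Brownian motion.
d(4*B_t^6/3) = (20*B_t^4) dt + (8*B_t^5) dB_t

Itô's formula for f(B_t) gives d f(B_t) = f'(B_t) dB_t + (1/2) f''(B_t) dt. Compute derivatives of f(x) = 4*x^6/3:
  f'(x)  = 8*x^5
  f''(x) = 40*x^4
Substitute x = B_t and multiply the f'' term by 1/2:
  drift     = (1/2) * (40*x^4) evaluated at B_t = 20*B_t^4
  diffusion = (8*x^5) evaluated at B_t = 8*B_t^5
Therefore d(4*B_t^6/3) = (20*B_t^4) dt + (8*B_t^5) dB_t.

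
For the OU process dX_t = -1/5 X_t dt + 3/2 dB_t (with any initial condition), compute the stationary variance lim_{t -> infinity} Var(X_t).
lim Var(X_t) = 45/8

The OU SDE dX = -theta X dt + sigma dB admits the integrating factor exp(theta t): d(exp(theta t) X_t) = sigma exp(theta t) dB_t. Integrating from 0 to t gives X_t = x_0 * exp(-theta t) + sigma * int_0^t exp(-theta (t-s)) dB_s for any initial x_0. The Itô integral has variance (by the Itô isometry) sigma^2 * int_0^t exp(-2 theta (t - s)) ds = sigma^2 * (1 - exp(-2 theta t)) / (2 theta), independent of x_0.
With theta = 1/5, sigma = 3/2:
  Var(X_t) = (3/2)^2 * (1 - exp(-2*1/5 t)) / (2 * 1/5) = 45/8 - 45*exp(-2*t/5)/8.
As t -> infinity, exp(-2*1/5 t) -> 0, so the stationary variance is sigma^2 / (2 theta) = 45/8.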